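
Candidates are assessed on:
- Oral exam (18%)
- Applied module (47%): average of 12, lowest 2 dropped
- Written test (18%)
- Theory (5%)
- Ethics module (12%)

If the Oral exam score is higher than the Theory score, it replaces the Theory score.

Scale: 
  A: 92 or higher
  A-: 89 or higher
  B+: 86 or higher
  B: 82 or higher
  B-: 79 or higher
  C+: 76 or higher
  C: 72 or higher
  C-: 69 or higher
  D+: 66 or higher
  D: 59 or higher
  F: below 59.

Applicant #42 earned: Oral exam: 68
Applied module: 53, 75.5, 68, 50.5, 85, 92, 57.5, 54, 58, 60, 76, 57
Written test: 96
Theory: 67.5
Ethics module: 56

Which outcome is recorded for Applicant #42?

C-

Applied module: drop 50.5, 53 → average of remaining 10 = 683/10 = 68.3
Oral exam (68) > Theory (67.5), so Theory counts as 68.
Weighted total:
  Oral exam 68 × 0.18 = 12.24
  Applied module 68.3 × 0.47 = 32.101
  Written test 96 × 0.18 = 17.28
  Theory 68 × 0.05 = 3.4
  Ethics module 56 × 0.12 = 6.72
Sum = 71.741
71.741 is ≥ 69 and < 72 → C-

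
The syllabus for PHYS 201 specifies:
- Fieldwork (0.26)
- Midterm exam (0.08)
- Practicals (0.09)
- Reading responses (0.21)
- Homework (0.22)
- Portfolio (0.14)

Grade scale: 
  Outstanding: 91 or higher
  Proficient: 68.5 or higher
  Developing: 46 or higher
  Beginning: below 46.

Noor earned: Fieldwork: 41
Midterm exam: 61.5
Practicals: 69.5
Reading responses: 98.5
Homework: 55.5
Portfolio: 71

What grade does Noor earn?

Developing

Weighted total:
  Fieldwork 41 × 0.26 = 10.66
  Midterm exam 61.5 × 0.08 = 4.92
  Practicals 69.5 × 0.09 = 6.255
  Reading responses 98.5 × 0.21 = 20.685
  Homework 55.5 × 0.22 = 12.21
  Portfolio 71 × 0.14 = 9.94
Sum = 64.67
64.67 is ≥ 46 and < 68.5 → Developing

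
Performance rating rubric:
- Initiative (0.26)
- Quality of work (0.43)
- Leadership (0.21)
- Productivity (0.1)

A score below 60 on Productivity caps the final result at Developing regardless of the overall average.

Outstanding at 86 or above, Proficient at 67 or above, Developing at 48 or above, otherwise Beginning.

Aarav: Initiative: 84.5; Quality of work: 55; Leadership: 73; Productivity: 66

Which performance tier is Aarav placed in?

Proficient

Productivity score 66 ≥ 60: minimum met.
Weighted total:
  Initiative 84.5 × 0.26 = 21.97
  Quality of work 55 × 0.43 = 23.65
  Leadership 73 × 0.21 = 15.33
  Productivity 66 × 0.1 = 6.6
Sum = 67.55
67.55 is ≥ 67 and < 86 → Proficient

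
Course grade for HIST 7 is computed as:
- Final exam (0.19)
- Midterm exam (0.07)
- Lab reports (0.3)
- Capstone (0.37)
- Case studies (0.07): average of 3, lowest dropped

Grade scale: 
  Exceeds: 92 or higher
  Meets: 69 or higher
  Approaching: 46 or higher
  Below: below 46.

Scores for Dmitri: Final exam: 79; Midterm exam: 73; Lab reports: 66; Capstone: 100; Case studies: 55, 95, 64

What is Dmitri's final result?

Case studies: drop 55 → average of remaining 2 = 159/2 = 79.5
Weighted total:
  Final exam 79 × 0.19 = 15.01
  Midterm exam 73 × 0.07 = 5.11
  Lab reports 66 × 0.3 = 19.8
  Capstone 100 × 0.37 = 37
  Case studies 79.5 × 0.07 = 5.565
Sum = 82.485
82.485 is ≥ 69 and < 92 → Meets

Meets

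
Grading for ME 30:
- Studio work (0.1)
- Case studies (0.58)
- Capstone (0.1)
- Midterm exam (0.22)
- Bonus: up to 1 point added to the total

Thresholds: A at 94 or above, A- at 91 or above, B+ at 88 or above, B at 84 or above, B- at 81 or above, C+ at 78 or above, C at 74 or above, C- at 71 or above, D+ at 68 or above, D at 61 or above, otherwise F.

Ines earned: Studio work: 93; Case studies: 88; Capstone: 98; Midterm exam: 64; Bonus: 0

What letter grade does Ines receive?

Weighted total:
  Studio work 93 × 0.1 = 9.3
  Case studies 88 × 0.58 = 51.04
  Capstone 98 × 0.1 = 9.8
  Midterm exam 64 × 0.22 = 14.08
Sum = 84.22
Bonus: 84.22 + 0 = 84.22
84.22 is ≥ 84 and < 88 → B

B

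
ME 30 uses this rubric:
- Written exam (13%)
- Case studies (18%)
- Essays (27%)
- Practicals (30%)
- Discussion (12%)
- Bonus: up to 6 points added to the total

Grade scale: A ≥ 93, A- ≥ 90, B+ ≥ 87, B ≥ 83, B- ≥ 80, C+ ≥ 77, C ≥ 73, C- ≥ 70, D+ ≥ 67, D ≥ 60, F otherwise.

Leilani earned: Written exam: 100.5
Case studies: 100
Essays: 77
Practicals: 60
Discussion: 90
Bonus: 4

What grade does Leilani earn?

B

Weighted total:
  Written exam 100.5 × 0.13 = 13.065
  Case studies 100 × 0.18 = 18
  Essays 77 × 0.27 = 20.79
  Practicals 60 × 0.3 = 18
  Discussion 90 × 0.12 = 10.8
Sum = 80.655
Bonus: 80.655 + 4 = 84.655
84.655 is ≥ 83 and < 87 → B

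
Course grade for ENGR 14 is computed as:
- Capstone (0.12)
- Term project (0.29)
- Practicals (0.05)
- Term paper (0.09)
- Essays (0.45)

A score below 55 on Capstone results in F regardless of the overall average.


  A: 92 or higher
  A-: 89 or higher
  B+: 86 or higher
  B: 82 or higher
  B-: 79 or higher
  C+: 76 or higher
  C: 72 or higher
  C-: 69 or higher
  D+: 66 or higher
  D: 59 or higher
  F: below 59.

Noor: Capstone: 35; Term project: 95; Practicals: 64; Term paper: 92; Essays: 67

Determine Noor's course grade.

Capstone score 35 < 55: minimum not met.
Weighted total:
  Capstone 35 × 0.12 = 4.2
  Term project 95 × 0.29 = 27.55
  Practicals 64 × 0.05 = 3.2
  Term paper 92 × 0.09 = 8.28
  Essays 67 × 0.45 = 30.15
Sum = 73.38
Because the Capstone minimum was not met, the result is F.

F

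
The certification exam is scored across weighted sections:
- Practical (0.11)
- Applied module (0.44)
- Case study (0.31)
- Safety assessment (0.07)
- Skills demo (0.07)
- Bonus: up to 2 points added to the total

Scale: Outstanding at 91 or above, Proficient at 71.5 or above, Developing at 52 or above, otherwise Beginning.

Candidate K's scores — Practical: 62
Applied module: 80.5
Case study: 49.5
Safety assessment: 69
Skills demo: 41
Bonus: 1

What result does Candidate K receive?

Weighted total:
  Practical 62 × 0.11 = 6.82
  Applied module 80.5 × 0.44 = 35.42
  Case study 49.5 × 0.31 = 15.345
  Safety assessment 69 × 0.07 = 4.83
  Skills demo 41 × 0.07 = 2.87
Sum = 65.285
Bonus: 65.285 + 1 = 66.285
66.285 is ≥ 52 and < 71.5 → Developing

Developing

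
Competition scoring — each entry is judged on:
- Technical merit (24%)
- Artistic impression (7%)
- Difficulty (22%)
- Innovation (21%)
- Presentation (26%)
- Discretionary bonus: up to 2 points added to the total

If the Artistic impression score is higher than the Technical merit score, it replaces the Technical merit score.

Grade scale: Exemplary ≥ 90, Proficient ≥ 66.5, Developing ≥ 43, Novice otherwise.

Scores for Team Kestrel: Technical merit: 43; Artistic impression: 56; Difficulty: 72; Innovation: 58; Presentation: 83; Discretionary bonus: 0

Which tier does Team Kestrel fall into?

Proficient

Artistic impression (56) > Technical merit (43), so Technical merit counts as 56.
Weighted total:
  Technical merit 56 × 0.24 = 13.44
  Artistic impression 56 × 0.07 = 3.92
  Difficulty 72 × 0.22 = 15.84
  Innovation 58 × 0.21 = 12.18
  Presentation 83 × 0.26 = 21.58
Sum = 66.96
Discretionary bonus: 66.96 + 0 = 66.96
66.96 is ≥ 66.5 and < 90 → Proficient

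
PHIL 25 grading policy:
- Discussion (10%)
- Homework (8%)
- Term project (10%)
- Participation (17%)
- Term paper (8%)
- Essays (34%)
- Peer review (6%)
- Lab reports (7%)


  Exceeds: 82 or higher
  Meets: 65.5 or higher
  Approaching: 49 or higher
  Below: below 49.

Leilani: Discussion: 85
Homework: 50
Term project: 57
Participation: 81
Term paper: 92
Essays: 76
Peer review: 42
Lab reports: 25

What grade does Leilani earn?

Weighted total:
  Discussion 85 × 0.1 = 8.5
  Homework 50 × 0.08 = 4
  Term project 57 × 0.1 = 5.7
  Participation 81 × 0.17 = 13.77
  Term paper 92 × 0.08 = 7.36
  Essays 76 × 0.34 = 25.84
  Peer review 42 × 0.06 = 2.52
  Lab reports 25 × 0.07 = 1.75
Sum = 69.44
69.44 is ≥ 65.5 and < 82 → Meets

Meets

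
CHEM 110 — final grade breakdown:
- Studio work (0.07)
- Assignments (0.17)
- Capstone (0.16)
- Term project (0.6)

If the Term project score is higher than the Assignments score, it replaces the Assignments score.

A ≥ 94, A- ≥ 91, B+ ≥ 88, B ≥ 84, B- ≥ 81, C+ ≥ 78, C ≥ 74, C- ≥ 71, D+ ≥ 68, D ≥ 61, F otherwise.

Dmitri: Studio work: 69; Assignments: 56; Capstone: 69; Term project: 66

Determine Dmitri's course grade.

Term project (66) > Assignments (56), so Assignments counts as 66.
Weighted total:
  Studio work 69 × 0.07 = 4.83
  Assignments 66 × 0.17 = 11.22
  Capstone 69 × 0.16 = 11.04
  Term project 66 × 0.6 = 39.6
Sum = 66.69
66.69 is ≥ 61 and < 68 → D

D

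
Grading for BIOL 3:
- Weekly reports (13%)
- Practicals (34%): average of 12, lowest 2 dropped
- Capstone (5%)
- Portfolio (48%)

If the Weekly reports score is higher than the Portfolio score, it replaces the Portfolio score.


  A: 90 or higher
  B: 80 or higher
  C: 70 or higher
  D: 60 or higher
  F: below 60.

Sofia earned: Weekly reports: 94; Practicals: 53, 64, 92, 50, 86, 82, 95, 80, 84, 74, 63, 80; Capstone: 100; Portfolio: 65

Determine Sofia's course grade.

Practicals: drop 50, 53 → average of remaining 10 = 800/10 = 80
Weekly reports (94) > Portfolio (65), so Portfolio counts as 94.
Weighted total:
  Weekly reports 94 × 0.13 = 12.22
  Practicals 80 × 0.34 = 27.2
  Capstone 100 × 0.05 = 5
  Portfolio 94 × 0.48 = 45.12
Sum = 89.54
89.54 is ≥ 80 and < 90 → B

B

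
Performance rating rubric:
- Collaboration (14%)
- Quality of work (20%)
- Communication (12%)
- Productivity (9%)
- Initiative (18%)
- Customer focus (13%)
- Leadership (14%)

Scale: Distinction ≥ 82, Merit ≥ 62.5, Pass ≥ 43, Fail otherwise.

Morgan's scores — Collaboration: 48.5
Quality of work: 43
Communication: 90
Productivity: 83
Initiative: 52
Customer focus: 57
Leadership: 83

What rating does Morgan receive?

Pass

Weighted total:
  Collaboration 48.5 × 0.14 = 6.79
  Quality of work 43 × 0.2 = 8.6
  Communication 90 × 0.12 = 10.8
  Productivity 83 × 0.09 = 7.47
  Initiative 52 × 0.18 = 9.36
  Customer focus 57 × 0.13 = 7.41
  Leadership 83 × 0.14 = 11.62
Sum = 62.05
62.05 is ≥ 43 and < 62.5 → Pass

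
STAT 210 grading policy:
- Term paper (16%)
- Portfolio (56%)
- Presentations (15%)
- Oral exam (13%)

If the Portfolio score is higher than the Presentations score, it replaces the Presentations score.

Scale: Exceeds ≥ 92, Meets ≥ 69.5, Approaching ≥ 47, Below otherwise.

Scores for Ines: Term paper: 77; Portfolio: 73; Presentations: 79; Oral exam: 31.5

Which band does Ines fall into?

Approaching

Portfolio (73) ≤ Presentations (79), so Presentations stays at 79.
Weighted total:
  Term paper 77 × 0.16 = 12.32
  Portfolio 73 × 0.56 = 40.88
  Presentations 79 × 0.15 = 11.85
  Oral exam 31.5 × 0.13 = 4.095
Sum = 69.145
69.145 is ≥ 47 and < 69.5 → Approaching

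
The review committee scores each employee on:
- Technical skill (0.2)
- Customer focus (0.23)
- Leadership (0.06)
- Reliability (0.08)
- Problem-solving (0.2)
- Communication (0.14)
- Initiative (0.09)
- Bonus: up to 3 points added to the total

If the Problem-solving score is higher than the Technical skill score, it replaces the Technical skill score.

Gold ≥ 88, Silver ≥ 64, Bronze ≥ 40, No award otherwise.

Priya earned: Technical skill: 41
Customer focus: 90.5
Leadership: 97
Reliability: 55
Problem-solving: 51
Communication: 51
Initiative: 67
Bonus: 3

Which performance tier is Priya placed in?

Silver

Problem-solving (51) > Technical skill (41), so Technical skill counts as 51.
Weighted total:
  Technical skill 51 × 0.2 = 10.2
  Customer focus 90.5 × 0.23 = 20.815
  Leadership 97 × 0.06 = 5.82
  Reliability 55 × 0.08 = 4.4
  Problem-solving 51 × 0.2 = 10.2
  Communication 51 × 0.14 = 7.14
  Initiative 67 × 0.09 = 6.03
Sum = 64.605
Bonus: 64.605 + 3 = 67.605
67.605 is ≥ 64 and < 88 → Silver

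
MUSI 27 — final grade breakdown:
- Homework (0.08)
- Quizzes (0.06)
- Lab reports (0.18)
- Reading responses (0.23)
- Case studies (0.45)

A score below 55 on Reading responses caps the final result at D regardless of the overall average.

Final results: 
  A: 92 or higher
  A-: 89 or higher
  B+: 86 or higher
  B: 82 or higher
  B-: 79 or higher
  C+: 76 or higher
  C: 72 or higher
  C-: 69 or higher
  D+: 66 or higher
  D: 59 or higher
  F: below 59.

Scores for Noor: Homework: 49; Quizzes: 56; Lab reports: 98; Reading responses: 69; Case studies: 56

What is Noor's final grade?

D

Reading responses score 69 ≥ 55: minimum met.
Weighted total:
  Homework 49 × 0.08 = 3.92
  Quizzes 56 × 0.06 = 3.36
  Lab reports 98 × 0.18 = 17.64
  Reading responses 69 × 0.23 = 15.87
  Case studies 56 × 0.45 = 25.2
Sum = 65.99
65.99 is ≥ 59 and < 66 → D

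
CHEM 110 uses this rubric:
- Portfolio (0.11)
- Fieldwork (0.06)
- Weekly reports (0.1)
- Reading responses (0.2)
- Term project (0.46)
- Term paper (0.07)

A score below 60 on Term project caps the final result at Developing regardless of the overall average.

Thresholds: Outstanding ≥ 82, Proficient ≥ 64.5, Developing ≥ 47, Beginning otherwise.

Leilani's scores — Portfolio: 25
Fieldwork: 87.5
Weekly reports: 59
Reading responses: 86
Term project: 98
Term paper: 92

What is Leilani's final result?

Term project score 98 ≥ 60: minimum met.
Weighted total:
  Portfolio 25 × 0.11 = 2.75
  Fieldwork 87.5 × 0.06 = 5.25
  Weekly reports 59 × 0.1 = 5.9
  Reading responses 86 × 0.2 = 17.2
  Term project 98 × 0.46 = 45.08
  Term paper 92 × 0.07 = 6.44
Sum = 82.62
82.62 ≥ 82 → Outstanding

Outstanding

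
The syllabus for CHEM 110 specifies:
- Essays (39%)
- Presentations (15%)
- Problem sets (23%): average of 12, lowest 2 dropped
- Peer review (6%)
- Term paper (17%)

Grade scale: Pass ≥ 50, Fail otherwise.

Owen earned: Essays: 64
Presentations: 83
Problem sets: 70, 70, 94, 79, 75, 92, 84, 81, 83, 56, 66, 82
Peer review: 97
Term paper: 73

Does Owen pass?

Pass

Problem sets: drop 56, 66 → average of remaining 10 = 810/10 = 81
Weighted total:
  Essays 64 × 0.39 = 24.96
  Presentations 83 × 0.15 = 12.45
  Problem sets 81 × 0.23 = 18.63
  Peer review 97 × 0.06 = 5.82
  Term paper 73 × 0.17 = 12.41
Sum = 74.27
74.27 ≥ 50 → Pass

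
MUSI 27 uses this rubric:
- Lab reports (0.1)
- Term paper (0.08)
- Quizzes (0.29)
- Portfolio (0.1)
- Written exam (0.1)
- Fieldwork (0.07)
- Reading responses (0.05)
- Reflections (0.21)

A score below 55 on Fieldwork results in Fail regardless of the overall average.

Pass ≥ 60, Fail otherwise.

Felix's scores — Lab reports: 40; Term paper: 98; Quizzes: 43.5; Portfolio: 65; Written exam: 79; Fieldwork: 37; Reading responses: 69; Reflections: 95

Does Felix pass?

Fieldwork score 37 < 55: minimum not met.
Weighted total:
  Lab reports 40 × 0.1 = 4
  Term paper 98 × 0.08 = 7.84
  Quizzes 43.5 × 0.29 = 12.615
  Portfolio 65 × 0.1 = 6.5
  Written exam 79 × 0.1 = 7.9
  Fieldwork 37 × 0.07 = 2.59
  Reading responses 69 × 0.05 = 3.45
  Reflections 95 × 0.21 = 19.95
Sum = 64.845
Because the Fieldwork minimum was not met, the result is Fail.

Fail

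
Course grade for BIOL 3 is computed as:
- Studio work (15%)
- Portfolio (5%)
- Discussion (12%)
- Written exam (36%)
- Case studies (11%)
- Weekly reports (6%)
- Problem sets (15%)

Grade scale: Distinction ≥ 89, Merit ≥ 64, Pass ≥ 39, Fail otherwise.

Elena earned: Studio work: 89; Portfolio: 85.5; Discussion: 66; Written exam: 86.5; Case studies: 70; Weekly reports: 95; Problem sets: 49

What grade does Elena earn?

Merit

Weighted total:
  Studio work 89 × 0.15 = 13.35
  Portfolio 85.5 × 0.05 = 4.275
  Discussion 66 × 0.12 = 7.92
  Written exam 86.5 × 0.36 = 31.14
  Case studies 70 × 0.11 = 7.7
  Weekly reports 95 × 0.06 = 5.7
  Problem sets 49 × 0.15 = 7.35
Sum = 77.435
77.435 is ≥ 64 and < 89 → Merit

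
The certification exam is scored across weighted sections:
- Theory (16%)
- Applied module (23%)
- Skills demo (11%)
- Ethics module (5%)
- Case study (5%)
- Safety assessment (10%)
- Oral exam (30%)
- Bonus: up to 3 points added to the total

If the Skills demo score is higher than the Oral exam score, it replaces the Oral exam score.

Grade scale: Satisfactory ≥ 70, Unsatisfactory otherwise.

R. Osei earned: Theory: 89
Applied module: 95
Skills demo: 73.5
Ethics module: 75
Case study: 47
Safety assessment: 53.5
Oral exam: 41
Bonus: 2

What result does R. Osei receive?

Satisfactory

Skills demo (73.5) > Oral exam (41), so Oral exam counts as 73.5.
Weighted total:
  Theory 89 × 0.16 = 14.24
  Applied module 95 × 0.23 = 21.85
  Skills demo 73.5 × 0.11 = 8.085
  Ethics module 75 × 0.05 = 3.75
  Case study 47 × 0.05 = 2.35
  Safety assessment 53.5 × 0.1 = 5.35
  Oral exam 73.5 × 0.3 = 22.05
Sum = 77.675
Bonus: 77.675 + 2 = 79.675
79.675 ≥ 70 → Satisfactory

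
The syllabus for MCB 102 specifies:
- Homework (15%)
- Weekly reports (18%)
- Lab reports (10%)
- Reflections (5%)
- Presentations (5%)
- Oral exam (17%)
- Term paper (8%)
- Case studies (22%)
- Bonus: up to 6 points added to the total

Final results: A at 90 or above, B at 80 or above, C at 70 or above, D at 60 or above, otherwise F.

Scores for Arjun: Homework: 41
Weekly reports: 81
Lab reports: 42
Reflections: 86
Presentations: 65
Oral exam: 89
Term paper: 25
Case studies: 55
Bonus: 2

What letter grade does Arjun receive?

Weighted total:
  Homework 41 × 0.15 = 6.15
  Weekly reports 81 × 0.18 = 14.58
  Lab reports 42 × 0.1 = 4.2
  Reflections 86 × 0.05 = 4.3
  Presentations 65 × 0.05 = 3.25
  Oral exam 89 × 0.17 = 15.13
  Term paper 25 × 0.08 = 2
  Case studies 55 × 0.22 = 12.1
Sum = 61.71
Bonus: 61.71 + 2 = 63.71
63.71 is ≥ 60 and < 70 → D

D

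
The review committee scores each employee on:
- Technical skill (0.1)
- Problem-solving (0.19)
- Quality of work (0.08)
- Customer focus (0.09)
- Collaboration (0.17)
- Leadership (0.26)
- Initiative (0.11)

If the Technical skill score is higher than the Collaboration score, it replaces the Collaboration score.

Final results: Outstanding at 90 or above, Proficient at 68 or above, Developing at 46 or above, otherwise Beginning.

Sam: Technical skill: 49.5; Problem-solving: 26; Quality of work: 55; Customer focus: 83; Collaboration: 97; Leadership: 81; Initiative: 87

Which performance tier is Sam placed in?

Technical skill (49.5) ≤ Collaboration (97), so Collaboration stays at 97.
Weighted total:
  Technical skill 49.5 × 0.1 = 4.95
  Problem-solving 26 × 0.19 = 4.94
  Quality of work 55 × 0.08 = 4.4
  Customer focus 83 × 0.09 = 7.47
  Collaboration 97 × 0.17 = 16.49
  Leadership 81 × 0.26 = 21.06
  Initiative 87 × 0.11 = 9.57
Sum = 68.88
68.88 is ≥ 68 and < 90 → Proficient

Proficient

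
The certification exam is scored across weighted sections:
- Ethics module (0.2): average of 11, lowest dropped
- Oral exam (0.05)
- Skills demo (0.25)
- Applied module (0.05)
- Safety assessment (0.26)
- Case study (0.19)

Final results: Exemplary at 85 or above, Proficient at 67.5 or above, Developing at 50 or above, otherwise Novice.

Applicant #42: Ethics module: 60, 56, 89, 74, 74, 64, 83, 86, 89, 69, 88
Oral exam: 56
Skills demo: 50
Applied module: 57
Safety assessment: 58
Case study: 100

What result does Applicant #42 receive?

Proficient

Ethics module: drop 56 → average of remaining 10 = 776/10 = 77.6
Weighted total:
  Ethics module 77.6 × 0.2 = 15.52
  Oral exam 56 × 0.05 = 2.8
  Skills demo 50 × 0.25 = 12.5
  Applied module 57 × 0.05 = 2.85
  Safety assessment 58 × 0.26 = 15.08
  Case study 100 × 0.19 = 19
Sum = 67.75
67.75 is ≥ 67.5 and < 85 → Proficient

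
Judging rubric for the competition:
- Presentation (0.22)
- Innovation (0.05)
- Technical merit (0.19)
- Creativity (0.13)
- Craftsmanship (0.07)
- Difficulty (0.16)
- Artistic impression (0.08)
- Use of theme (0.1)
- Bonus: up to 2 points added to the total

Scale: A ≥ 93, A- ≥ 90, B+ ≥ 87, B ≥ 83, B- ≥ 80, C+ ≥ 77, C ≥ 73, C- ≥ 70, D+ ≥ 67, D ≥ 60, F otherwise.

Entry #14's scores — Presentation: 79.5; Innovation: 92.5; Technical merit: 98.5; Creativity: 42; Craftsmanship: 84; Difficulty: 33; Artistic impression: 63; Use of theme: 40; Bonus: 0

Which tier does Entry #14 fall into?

D

Weighted total:
  Presentation 79.5 × 0.22 = 17.49
  Innovation 92.5 × 0.05 = 4.625
  Technical merit 98.5 × 0.19 = 18.715
  Creativity 42 × 0.13 = 5.46
  Craftsmanship 84 × 0.07 = 5.88
  Difficulty 33 × 0.16 = 5.28
  Artistic impression 63 × 0.08 = 5.04
  Use of theme 40 × 0.1 = 4
Sum = 66.49
Bonus: 66.49 + 0 = 66.49
66.49 is ≥ 60 and < 67 → D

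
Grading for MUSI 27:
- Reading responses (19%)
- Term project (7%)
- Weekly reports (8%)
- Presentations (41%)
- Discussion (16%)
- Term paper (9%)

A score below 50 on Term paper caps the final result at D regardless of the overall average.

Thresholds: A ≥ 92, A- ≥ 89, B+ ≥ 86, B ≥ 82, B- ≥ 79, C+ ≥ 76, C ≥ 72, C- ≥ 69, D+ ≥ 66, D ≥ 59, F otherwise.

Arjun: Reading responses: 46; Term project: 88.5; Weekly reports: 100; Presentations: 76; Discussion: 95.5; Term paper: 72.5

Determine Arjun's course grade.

C

Term paper score 72.5 ≥ 50: minimum met.
Weighted total:
  Reading responses 46 × 0.19 = 8.74
  Term project 88.5 × 0.07 = 6.195
  Weekly reports 100 × 0.08 = 8
  Presentations 76 × 0.41 = 31.16
  Discussion 95.5 × 0.16 = 15.28
  Term paper 72.5 × 0.09 = 6.525
Sum = 75.9
75.9 is ≥ 72 and < 76 → C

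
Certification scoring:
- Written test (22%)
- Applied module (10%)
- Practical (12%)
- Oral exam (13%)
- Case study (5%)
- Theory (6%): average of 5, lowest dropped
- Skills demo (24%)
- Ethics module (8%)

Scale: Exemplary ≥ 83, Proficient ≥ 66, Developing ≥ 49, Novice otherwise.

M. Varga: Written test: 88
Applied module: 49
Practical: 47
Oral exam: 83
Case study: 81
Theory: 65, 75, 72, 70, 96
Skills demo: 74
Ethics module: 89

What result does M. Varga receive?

Proficient

Theory: drop 65 → average of remaining 4 = 313/4 = 78.25
Weighted total:
  Written test 88 × 0.22 = 19.36
  Applied module 49 × 0.1 = 4.9
  Practical 47 × 0.12 = 5.64
  Oral exam 83 × 0.13 = 10.79
  Case study 81 × 0.05 = 4.05
  Theory 78.25 × 0.06 = 4.695
  Skills demo 74 × 0.24 = 17.76
  Ethics module 89 × 0.08 = 7.12
Sum = 74.315
74.315 is ≥ 66 and < 83 → Proficient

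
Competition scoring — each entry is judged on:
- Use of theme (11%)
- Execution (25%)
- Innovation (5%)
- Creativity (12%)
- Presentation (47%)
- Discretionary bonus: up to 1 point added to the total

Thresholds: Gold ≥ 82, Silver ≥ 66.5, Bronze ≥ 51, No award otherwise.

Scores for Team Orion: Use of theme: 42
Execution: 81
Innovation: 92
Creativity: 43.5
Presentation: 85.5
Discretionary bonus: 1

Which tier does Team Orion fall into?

Silver

Weighted total:
  Use of theme 42 × 0.11 = 4.62
  Execution 81 × 0.25 = 20.25
  Innovation 92 × 0.05 = 4.6
  Creativity 43.5 × 0.12 = 5.22
  Presentation 85.5 × 0.47 = 40.185
Sum = 74.875
Discretionary bonus: 74.875 + 1 = 75.875
75.875 is ≥ 66.5 and < 82 → Silver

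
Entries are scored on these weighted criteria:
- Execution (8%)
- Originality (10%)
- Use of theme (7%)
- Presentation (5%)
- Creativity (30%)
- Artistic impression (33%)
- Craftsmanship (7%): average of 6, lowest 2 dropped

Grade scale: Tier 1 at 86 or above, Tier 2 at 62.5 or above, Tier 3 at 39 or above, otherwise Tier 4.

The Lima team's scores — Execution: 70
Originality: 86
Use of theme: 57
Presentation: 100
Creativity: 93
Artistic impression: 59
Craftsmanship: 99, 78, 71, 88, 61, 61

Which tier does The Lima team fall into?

Craftsmanship: drop 61, 61 → average of remaining 4 = 336/4 = 84
Weighted total:
  Execution 70 × 0.08 = 5.6
  Originality 86 × 0.1 = 8.6
  Use of theme 57 × 0.07 = 3.99
  Presentation 100 × 0.05 = 5
  Creativity 93 × 0.3 = 27.9
  Artistic impression 59 × 0.33 = 19.47
  Craftsmanship 84 × 0.07 = 5.88
Sum = 76.44
76.44 is ≥ 62.5 and < 86 → Tier 2

Tier 2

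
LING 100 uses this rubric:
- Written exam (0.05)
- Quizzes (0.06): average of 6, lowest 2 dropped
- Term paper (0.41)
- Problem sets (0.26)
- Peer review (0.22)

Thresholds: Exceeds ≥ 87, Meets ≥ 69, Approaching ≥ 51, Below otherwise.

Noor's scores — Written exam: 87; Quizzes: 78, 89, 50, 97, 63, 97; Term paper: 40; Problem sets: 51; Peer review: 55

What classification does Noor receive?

Approaching

Quizzes: drop 50, 63 → average of remaining 4 = 361/4 = 90.25
Weighted total:
  Written exam 87 × 0.05 = 4.35
  Quizzes 90.25 × 0.06 = 5.415
  Term paper 40 × 0.41 = 16.4
  Problem sets 51 × 0.26 = 13.26
  Peer review 55 × 0.22 = 12.1
Sum = 51.525
51.525 is ≥ 51 and < 69 → Approaching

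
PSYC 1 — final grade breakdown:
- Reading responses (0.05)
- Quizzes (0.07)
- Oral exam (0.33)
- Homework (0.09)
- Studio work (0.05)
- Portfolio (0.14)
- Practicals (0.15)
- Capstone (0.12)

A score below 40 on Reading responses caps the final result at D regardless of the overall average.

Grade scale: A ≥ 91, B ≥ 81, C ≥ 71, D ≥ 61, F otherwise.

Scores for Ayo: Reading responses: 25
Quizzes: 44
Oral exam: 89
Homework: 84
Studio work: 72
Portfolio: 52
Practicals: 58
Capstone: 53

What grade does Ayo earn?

Reading responses score 25 < 40: minimum not met.
Weighted total:
  Reading responses 25 × 0.05 = 1.25
  Quizzes 44 × 0.07 = 3.08
  Oral exam 89 × 0.33 = 29.37
  Homework 84 × 0.09 = 7.56
  Studio work 72 × 0.05 = 3.6
  Portfolio 52 × 0.14 = 7.28
  Practicals 58 × 0.15 = 8.7
  Capstone 53 × 0.12 = 6.36
Sum = 67.2
67.2 would be D; cap at D applies → D.

D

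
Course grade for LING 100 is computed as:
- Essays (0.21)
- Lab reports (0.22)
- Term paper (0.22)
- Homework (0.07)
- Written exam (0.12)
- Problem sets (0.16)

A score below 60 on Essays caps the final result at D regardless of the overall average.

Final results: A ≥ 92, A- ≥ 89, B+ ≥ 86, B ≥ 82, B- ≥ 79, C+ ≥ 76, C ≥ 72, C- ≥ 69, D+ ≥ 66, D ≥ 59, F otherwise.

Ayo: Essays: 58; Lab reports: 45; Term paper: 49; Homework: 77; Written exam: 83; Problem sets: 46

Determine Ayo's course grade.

Essays score 58 < 60: minimum not met.
Weighted total:
  Essays 58 × 0.21 = 12.18
  Lab reports 45 × 0.22 = 9.9
  Term paper 49 × 0.22 = 10.78
  Homework 77 × 0.07 = 5.39
  Written exam 83 × 0.12 = 9.96
  Problem sets 46 × 0.16 = 7.36
Sum = 55.57
55.57 would be F; cap at D applies → F.

F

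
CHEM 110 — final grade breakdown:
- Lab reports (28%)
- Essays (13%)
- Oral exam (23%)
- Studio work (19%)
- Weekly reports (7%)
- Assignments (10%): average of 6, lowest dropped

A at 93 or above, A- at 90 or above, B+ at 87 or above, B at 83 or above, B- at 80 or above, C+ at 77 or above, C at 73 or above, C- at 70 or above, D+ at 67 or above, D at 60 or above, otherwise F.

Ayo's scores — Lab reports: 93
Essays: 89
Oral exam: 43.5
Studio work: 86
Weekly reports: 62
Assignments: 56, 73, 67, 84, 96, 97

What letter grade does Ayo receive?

Assignments: drop 56 → average of remaining 5 = 417/5 = 83.4
Weighted total:
  Lab reports 93 × 0.28 = 26.04
  Essays 89 × 0.13 = 11.57
  Oral exam 43.5 × 0.23 = 10.005
  Studio work 86 × 0.19 = 16.34
  Weekly reports 62 × 0.07 = 4.34
  Assignments 83.4 × 0.1 = 8.34
Sum = 76.635
76.635 is ≥ 73 and < 77 → C

C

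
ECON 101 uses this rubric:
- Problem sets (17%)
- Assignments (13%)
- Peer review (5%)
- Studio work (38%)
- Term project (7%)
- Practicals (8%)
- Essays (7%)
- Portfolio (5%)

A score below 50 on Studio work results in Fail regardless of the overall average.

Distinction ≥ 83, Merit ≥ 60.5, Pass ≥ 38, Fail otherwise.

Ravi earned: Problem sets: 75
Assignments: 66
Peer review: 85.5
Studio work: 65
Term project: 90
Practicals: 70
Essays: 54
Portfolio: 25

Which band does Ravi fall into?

Studio work score 65 ≥ 50: minimum met.
Weighted total:
  Problem sets 75 × 0.17 = 12.75
  Assignments 66 × 0.13 = 8.58
  Peer review 85.5 × 0.05 = 4.275
  Studio work 65 × 0.38 = 24.7
  Term project 90 × 0.07 = 6.3
  Practicals 70 × 0.08 = 5.6
  Essays 54 × 0.07 = 3.78
  Portfolio 25 × 0.05 = 1.25
Sum = 67.235
67.235 is ≥ 60.5 and < 83 → Merit

Merit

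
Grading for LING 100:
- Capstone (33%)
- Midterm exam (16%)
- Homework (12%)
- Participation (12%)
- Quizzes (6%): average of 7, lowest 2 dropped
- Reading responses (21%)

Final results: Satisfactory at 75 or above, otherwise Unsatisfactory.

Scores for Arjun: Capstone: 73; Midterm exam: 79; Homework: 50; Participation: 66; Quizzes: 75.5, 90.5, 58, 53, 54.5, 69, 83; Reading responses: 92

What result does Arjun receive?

Unsatisfactory

Quizzes: drop 53, 54.5 → average of remaining 5 = 376/5 = 75.2
Weighted total:
  Capstone 73 × 0.33 = 24.09
  Midterm exam 79 × 0.16 = 12.64
  Homework 50 × 0.12 = 6
  Participation 66 × 0.12 = 7.92
  Quizzes 75.2 × 0.06 = 4.512
  Reading responses 92 × 0.21 = 19.32
Sum = 74.482
74.482 < 75 → Unsatisfactory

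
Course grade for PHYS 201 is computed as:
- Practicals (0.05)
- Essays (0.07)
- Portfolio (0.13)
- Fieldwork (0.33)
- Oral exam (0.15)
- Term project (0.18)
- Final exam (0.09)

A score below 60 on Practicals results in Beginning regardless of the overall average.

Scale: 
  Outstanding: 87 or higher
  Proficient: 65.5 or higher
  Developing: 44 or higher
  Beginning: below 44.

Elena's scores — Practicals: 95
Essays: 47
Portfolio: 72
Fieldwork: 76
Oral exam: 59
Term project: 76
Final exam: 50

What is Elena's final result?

Practicals score 95 ≥ 60: minimum met.
Weighted total:
  Practicals 95 × 0.05 = 4.75
  Essays 47 × 0.07 = 3.29
  Portfolio 72 × 0.13 = 9.36
  Fieldwork 76 × 0.33 = 25.08
  Oral exam 59 × 0.15 = 8.85
  Term project 76 × 0.18 = 13.68
  Final exam 50 × 0.09 = 4.5
Sum = 69.51
69.51 is ≥ 65.5 and < 87 → Proficient

Proficient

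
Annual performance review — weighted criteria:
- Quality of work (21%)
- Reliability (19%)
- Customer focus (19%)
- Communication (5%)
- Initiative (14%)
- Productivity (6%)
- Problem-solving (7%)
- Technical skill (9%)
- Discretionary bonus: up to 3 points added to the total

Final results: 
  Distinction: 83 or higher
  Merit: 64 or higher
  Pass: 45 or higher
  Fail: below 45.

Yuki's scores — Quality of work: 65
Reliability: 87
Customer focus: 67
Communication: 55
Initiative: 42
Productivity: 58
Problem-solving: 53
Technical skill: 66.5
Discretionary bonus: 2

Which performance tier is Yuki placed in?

Merit

Weighted total:
  Quality of work 65 × 0.21 = 13.65
  Reliability 87 × 0.19 = 16.53
  Customer focus 67 × 0.19 = 12.73
  Communication 55 × 0.05 = 2.75
  Initiative 42 × 0.14 = 5.88
  Productivity 58 × 0.06 = 3.48
  Problem-solving 53 × 0.07 = 3.71
  Technical skill 66.5 × 0.09 = 5.985
Sum = 64.715
Discretionary bonus: 64.715 + 2 = 66.715
66.715 is ≥ 64 and < 83 → Merit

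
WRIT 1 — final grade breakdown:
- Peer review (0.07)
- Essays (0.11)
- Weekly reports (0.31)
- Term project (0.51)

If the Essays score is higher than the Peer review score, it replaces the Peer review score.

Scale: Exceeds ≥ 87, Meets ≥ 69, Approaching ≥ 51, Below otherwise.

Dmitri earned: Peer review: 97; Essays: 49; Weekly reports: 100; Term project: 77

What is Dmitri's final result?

Meets

Essays (49) ≤ Peer review (97), so Peer review stays at 97.
Weighted total:
  Peer review 97 × 0.07 = 6.79
  Essays 49 × 0.11 = 5.39
  Weekly reports 100 × 0.31 = 31
  Term project 77 × 0.51 = 39.27
Sum = 82.45
82.45 is ≥ 69 and < 87 → Meets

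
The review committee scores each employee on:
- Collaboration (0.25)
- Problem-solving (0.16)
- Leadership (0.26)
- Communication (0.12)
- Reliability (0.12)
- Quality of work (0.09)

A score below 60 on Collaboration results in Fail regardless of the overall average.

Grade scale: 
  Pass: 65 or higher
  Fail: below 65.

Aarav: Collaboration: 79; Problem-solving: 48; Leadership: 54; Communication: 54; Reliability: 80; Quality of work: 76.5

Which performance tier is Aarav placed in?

Collaboration score 79 ≥ 60: minimum met.
Weighted total:
  Collaboration 79 × 0.25 = 19.75
  Problem-solving 48 × 0.16 = 7.68
  Leadership 54 × 0.26 = 14.04
  Communication 54 × 0.12 = 6.48
  Reliability 80 × 0.12 = 9.6
  Quality of work 76.5 × 0.09 = 6.885
Sum = 64.435
64.435 < 65 → Fail

Fail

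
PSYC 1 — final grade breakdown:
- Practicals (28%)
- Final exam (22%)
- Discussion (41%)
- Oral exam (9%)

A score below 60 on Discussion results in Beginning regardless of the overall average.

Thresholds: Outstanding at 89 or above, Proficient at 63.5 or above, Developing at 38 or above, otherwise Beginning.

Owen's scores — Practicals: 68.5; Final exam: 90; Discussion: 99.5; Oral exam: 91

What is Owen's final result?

Discussion score 99.5 ≥ 60: minimum met.
Weighted total:
  Practicals 68.5 × 0.28 = 19.18
  Final exam 90 × 0.22 = 19.8
  Discussion 99.5 × 0.41 = 40.795
  Oral exam 91 × 0.09 = 8.19
Sum = 87.965
87.965 is ≥ 63.5 and < 89 → Proficient

Proficient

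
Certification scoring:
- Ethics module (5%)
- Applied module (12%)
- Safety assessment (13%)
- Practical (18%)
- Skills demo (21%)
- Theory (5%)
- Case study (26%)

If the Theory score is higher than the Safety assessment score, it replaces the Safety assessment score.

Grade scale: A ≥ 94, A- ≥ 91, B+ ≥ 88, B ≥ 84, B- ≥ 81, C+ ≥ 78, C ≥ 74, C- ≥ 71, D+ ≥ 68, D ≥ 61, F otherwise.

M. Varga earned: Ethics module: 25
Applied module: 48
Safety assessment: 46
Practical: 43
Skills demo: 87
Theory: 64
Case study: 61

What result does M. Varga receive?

F

Theory (64) > Safety assessment (46), so Safety assessment counts as 64.
Weighted total:
  Ethics module 25 × 0.05 = 1.25
  Applied module 48 × 0.12 = 5.76
  Safety assessment 64 × 0.13 = 8.32
  Practical 43 × 0.18 = 7.74
  Skills demo 87 × 0.21 = 18.27
  Theory 64 × 0.05 = 3.2
  Case study 61 × 0.26 = 15.86
Sum = 60.4
60.4 < 61 → F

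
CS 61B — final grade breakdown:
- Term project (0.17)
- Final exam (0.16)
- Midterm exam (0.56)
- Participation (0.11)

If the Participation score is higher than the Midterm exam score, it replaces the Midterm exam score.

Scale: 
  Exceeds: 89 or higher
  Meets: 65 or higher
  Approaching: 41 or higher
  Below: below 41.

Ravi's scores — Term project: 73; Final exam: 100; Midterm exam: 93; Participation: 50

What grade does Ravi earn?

Participation (50) ≤ Midterm exam (93), so Midterm exam stays at 93.
Weighted total:
  Term project 73 × 0.17 = 12.41
  Final exam 100 × 0.16 = 16
  Midterm exam 93 × 0.56 = 52.08
  Participation 50 × 0.11 = 5.5
Sum = 85.99
85.99 is ≥ 65 and < 89 → Meets

Meets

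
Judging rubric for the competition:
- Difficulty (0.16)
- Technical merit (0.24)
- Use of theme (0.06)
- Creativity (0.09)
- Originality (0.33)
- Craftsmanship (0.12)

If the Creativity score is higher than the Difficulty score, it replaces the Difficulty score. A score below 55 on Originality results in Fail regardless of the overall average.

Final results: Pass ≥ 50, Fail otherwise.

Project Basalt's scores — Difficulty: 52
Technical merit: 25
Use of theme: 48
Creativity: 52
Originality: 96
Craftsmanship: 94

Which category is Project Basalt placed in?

Pass

Creativity (52) ≤ Difficulty (52), so Difficulty stays at 52.
Originality score 96 ≥ 55: minimum met.
Weighted total:
  Difficulty 52 × 0.16 = 8.32
  Technical merit 25 × 0.24 = 6
  Use of theme 48 × 0.06 = 2.88
  Creativity 52 × 0.09 = 4.68
  Originality 96 × 0.33 = 31.68
  Craftsmanship 94 × 0.12 = 11.28
Sum = 64.84
64.84 ≥ 50 → Pass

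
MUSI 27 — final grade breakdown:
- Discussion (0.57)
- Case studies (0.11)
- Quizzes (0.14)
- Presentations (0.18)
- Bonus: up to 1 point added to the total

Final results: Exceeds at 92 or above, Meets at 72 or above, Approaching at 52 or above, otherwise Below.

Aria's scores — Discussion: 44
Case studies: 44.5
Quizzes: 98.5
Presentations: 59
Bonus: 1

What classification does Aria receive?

Weighted total:
  Discussion 44 × 0.57 = 25.08
  Case studies 44.5 × 0.11 = 4.895
  Quizzes 98.5 × 0.14 = 13.79
  Presentations 59 × 0.18 = 10.62
Sum = 54.385
Bonus: 54.385 + 1 = 55.385
55.385 is ≥ 52 and < 72 → Approaching

Approaching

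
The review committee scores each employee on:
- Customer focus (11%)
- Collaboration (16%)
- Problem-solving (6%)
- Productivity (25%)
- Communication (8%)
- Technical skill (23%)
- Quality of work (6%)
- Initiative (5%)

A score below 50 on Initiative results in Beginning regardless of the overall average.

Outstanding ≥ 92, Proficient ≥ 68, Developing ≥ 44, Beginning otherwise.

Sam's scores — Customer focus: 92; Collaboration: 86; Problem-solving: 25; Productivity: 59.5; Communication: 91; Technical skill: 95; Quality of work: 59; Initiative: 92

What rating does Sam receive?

Proficient

Initiative score 92 ≥ 50: minimum met.
Weighted total:
  Customer focus 92 × 0.11 = 10.12
  Collaboration 86 × 0.16 = 13.76
  Problem-solving 25 × 0.06 = 1.5
  Productivity 59.5 × 0.25 = 14.875
  Communication 91 × 0.08 = 7.28
  Technical skill 95 × 0.23 = 21.85
  Quality of work 59 × 0.06 = 3.54
  Initiative 92 × 0.05 = 4.6
Sum = 77.525
77.525 is ≥ 68 and < 92 → Proficient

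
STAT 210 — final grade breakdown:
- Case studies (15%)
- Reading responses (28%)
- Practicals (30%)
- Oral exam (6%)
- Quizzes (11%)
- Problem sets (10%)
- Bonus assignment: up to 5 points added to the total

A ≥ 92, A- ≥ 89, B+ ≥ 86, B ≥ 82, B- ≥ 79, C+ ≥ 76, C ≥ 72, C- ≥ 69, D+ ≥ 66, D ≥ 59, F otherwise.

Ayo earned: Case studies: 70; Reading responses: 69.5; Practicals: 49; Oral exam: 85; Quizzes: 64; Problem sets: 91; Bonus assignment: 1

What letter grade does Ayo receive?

Weighted total:
  Case studies 70 × 0.15 = 10.5
  Reading responses 69.5 × 0.28 = 19.46
  Practicals 49 × 0.3 = 14.7
  Oral exam 85 × 0.06 = 5.1
  Quizzes 64 × 0.11 = 7.04
  Problem sets 91 × 0.1 = 9.1
Sum = 65.9
Bonus assignment: 65.9 + 1 = 66.9
66.9 is ≥ 66 and < 69 → D+

D+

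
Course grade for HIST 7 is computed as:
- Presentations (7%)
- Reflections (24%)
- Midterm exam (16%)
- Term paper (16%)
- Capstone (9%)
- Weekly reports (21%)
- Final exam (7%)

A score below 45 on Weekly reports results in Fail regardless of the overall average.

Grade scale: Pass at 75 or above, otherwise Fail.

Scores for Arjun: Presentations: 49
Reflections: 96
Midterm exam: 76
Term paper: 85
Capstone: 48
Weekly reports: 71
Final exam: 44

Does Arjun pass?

Fail

Weekly reports score 71 ≥ 45: minimum met.
Weighted total:
  Presentations 49 × 0.07 = 3.43
  Reflections 96 × 0.24 = 23.04
  Midterm exam 76 × 0.16 = 12.16
  Term paper 85 × 0.16 = 13.6
  Capstone 48 × 0.09 = 4.32
  Weekly reports 71 × 0.21 = 14.91
  Final exam 44 × 0.07 = 3.08
Sum = 74.54
74.54 < 75 → Fail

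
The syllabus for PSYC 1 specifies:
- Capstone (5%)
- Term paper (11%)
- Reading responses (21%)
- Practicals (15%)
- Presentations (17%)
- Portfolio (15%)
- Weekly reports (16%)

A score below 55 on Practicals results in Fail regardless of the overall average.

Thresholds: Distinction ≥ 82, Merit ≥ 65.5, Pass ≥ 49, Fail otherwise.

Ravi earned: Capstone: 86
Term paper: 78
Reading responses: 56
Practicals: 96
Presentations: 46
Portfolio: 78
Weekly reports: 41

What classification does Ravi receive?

Pass

Practicals score 96 ≥ 55: minimum met.
Weighted total:
  Capstone 86 × 0.05 = 4.3
  Term paper 78 × 0.11 = 8.58
  Reading responses 56 × 0.21 = 11.76
  Practicals 96 × 0.15 = 14.4
  Presentations 46 × 0.17 = 7.82
  Portfolio 78 × 0.15 = 11.7
  Weekly reports 41 × 0.16 = 6.56
Sum = 65.12
65.12 is ≥ 49 and < 65.5 → Pass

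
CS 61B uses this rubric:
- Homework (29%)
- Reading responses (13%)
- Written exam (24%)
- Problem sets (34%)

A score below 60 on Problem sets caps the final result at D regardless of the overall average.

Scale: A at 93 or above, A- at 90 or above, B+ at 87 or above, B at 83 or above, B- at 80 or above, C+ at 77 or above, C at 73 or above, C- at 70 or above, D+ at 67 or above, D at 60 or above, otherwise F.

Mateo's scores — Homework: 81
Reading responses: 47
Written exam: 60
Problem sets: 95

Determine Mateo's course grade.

C

Problem sets score 95 ≥ 60: minimum met.
Weighted total:
  Homework 81 × 0.29 = 23.49
  Reading responses 47 × 0.13 = 6.11
  Written exam 60 × 0.24 = 14.4
  Problem sets 95 × 0.34 = 32.3
Sum = 76.3
76.3 is ≥ 73 and < 77 → C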